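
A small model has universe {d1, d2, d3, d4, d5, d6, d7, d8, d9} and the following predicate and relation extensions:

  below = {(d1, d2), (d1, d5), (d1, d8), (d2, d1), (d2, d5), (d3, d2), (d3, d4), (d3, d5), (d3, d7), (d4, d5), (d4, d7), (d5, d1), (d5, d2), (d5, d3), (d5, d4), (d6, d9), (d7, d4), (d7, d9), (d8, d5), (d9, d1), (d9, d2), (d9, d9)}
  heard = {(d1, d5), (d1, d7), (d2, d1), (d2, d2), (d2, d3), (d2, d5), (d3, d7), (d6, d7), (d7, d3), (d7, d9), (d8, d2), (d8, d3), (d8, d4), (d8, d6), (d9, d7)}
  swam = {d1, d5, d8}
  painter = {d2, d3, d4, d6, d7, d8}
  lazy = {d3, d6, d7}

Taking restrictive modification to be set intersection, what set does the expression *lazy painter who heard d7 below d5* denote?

{d3}

⟦who heard d7⟧ = {x : ⟨x, d7⟩ ∈ ⟦heard⟧} = {d1, d3, d6, d9}
⟦below d5⟧ = {x : ⟨x, d5⟩ ∈ ⟦below⟧} = {d1, d2, d3, d4, d8}
⟦painter⟧ = {d2, d3, d4, d6, d7, d8}
… ∩ ⟦who heard d7⟧ = {d2, d3, d4, d6, d7, d8} ∩ {d1, d3, d6, d9} = {d3, d6}
… ∩ ⟦below d5⟧ = {d3, d6} ∩ {d1, d2, d3, d4, d8} = {d3}
… ∩ ⟦lazy⟧ = {d3} ∩ {d3, d6, d7} = {d3}
So ⟦lazy painter who heard d7 below d5⟧ = {d3}.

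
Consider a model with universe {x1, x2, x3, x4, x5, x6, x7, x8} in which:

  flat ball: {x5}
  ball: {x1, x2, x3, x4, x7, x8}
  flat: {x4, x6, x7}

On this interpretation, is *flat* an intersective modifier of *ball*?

no

⟦flat⟧ ∩ ⟦ball⟧ = {x4, x6, x7} ∩ {x1, x2, x3, x4, x7, x8} = {x4, x7}
Observed ⟦flat ball⟧ = {x5}.
These differ, so the modifier is not intersective in this model.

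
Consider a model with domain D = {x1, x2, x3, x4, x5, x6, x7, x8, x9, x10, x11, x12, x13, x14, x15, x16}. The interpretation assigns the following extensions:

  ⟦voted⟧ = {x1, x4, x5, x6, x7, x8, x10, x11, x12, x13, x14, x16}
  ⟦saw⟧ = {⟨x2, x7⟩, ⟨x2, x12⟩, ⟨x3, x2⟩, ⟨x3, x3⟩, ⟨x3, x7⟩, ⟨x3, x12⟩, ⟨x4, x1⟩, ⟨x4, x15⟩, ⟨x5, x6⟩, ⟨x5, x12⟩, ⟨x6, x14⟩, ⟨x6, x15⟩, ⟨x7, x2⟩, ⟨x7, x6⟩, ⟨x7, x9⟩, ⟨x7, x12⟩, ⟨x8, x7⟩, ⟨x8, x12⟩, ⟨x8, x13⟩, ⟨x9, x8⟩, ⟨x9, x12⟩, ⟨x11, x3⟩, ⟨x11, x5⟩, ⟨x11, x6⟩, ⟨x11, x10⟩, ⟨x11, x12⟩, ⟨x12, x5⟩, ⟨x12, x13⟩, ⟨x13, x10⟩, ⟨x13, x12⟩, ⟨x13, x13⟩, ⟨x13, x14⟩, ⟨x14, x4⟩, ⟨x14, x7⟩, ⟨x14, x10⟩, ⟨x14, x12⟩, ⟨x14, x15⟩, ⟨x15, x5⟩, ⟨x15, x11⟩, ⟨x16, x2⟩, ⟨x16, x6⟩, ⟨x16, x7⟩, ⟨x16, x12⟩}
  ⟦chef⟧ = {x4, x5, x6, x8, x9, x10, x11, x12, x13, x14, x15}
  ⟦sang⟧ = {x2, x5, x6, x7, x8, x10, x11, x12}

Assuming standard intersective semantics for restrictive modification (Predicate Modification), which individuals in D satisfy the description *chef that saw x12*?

⟦that saw x12⟧ = {x : ⟨x, x12⟩ ∈ ⟦saw⟧} = {x2, x3, x5, x7, x8, x9, x11, x13, x14, x16}
⟦chef⟧ = {x4, x5, x6, x8, x9, x10, x11, x12, x13, x14, x15}
… ∩ ⟦that saw x12⟧ = {x4, x5, x6, x8, x9, x10, x11, x12, x13, x14, x15} ∩ {x2, x3, x5, x7, x8, x9, x11, x13, x14, x16} = {x5, x8, x9, x11, x13, x14}
So ⟦chef that saw x12⟧ = {x5, x8, x9, x11, x13, x14}.

{x5, x8, x9, x11, x13, x14}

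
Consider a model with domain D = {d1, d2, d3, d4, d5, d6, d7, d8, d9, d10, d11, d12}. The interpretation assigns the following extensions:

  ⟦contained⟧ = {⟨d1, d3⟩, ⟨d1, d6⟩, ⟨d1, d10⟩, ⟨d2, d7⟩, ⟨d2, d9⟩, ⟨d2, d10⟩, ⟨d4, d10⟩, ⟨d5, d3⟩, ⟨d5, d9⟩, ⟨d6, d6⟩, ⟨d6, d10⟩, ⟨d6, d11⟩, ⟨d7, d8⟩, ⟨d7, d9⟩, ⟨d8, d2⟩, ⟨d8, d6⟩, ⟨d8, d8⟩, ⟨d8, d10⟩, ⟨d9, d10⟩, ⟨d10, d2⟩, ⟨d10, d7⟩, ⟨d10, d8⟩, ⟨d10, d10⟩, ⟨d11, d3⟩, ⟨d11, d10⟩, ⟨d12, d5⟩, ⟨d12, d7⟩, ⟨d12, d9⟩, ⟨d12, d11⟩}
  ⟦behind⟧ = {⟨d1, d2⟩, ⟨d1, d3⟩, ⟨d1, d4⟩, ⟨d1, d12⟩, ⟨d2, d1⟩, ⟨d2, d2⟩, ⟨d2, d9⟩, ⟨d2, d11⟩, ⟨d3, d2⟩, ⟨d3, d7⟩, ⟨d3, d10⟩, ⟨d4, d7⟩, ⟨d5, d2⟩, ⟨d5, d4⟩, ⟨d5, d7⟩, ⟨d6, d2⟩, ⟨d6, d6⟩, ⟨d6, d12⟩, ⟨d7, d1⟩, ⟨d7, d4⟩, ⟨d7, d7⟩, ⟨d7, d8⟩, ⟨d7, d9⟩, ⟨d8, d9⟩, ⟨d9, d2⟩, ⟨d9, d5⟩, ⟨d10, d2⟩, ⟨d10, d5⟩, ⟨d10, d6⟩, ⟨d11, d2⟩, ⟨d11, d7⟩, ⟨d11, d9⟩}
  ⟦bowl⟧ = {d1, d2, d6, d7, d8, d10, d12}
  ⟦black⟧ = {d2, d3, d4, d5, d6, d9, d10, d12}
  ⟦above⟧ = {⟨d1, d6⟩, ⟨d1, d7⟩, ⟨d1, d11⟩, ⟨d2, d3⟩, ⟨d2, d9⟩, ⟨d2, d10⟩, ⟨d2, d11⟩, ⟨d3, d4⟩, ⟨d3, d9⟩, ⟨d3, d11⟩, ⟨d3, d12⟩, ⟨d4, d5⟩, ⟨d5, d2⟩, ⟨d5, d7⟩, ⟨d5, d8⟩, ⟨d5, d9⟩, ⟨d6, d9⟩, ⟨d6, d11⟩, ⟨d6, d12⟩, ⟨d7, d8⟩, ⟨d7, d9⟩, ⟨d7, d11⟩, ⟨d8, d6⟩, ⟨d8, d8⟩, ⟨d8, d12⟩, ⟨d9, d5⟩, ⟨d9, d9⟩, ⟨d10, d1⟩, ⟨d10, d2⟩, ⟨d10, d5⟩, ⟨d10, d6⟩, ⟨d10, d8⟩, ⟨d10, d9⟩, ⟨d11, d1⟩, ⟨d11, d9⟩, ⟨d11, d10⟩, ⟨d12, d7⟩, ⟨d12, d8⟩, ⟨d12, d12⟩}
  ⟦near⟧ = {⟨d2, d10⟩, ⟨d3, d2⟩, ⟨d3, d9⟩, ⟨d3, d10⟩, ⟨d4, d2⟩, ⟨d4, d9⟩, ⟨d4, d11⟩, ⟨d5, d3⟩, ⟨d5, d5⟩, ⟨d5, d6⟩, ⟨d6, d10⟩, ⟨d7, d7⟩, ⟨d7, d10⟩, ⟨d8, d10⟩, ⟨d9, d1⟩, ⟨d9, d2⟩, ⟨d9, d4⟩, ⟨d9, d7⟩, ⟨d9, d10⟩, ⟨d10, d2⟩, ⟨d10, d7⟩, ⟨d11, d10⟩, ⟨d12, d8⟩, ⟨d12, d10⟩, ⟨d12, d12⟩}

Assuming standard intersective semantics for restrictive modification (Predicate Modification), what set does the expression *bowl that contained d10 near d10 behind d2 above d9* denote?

⟦that contained d10⟧ = {x : ⟨x, d10⟩ ∈ ⟦contained⟧} = {d1, d2, d4, d6, d8, d9, d10, d11}
⟦near d10⟧ = {x : ⟨x, d10⟩ ∈ ⟦near⟧} = {d2, d3, d6, d7, d8, d9, d11, d12}
⟦behind d2⟧ = {x : ⟨x, d2⟩ ∈ ⟦behind⟧} = {d1, d2, d3, d5, d6, d9, d10, d11}
⟦above d9⟧ = {x : ⟨x, d9⟩ ∈ ⟦above⟧} = {d2, d3, d5, d6, d7, d9, d10, d11}
⟦bowl⟧ = {d1, d2, d6, d7, d8, d10, d12}
… ∩ ⟦that contained d10⟧ = {d1, d2, d6, d7, d8, d10, d12} ∩ {d1, d2, d4, d6, d8, d9, d10, d11} = {d1, d2, d6, d8, d10}
… ∩ ⟦near d10⟧ = {d1, d2, d6, d8, d10} ∩ {d2, d3, d6, d7, d8, d9, d11, d12} = {d2, d6, d8}
… ∩ ⟦behind d2⟧ = {d2, d6, d8} ∩ {d1, d2, d3, d5, d6, d9, d10, d11} = {d2, d6}
… ∩ ⟦above d9⟧ = {d2, d6} ∩ {d2, d3, d5, d6, d7, d9, d10, d11} = {d2, d6}
So ⟦bowl that contained d10 near d10 behind d2 above d9⟧ = {d2, d6}.

{d2, d6}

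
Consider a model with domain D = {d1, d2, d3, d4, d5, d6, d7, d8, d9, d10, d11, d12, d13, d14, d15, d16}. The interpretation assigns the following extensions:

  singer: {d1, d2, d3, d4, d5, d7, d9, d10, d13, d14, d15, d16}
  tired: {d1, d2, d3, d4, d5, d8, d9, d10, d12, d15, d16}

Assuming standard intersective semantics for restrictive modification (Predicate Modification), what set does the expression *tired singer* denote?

{d1, d2, d3, d4, d5, d9, d10, d15, d16}

⟦singer⟧ = {d1, d2, d3, d4, d5, d7, d9, d10, d13, d14, d15, d16}
… ∩ ⟦tired⟧ = {d1, d2, d3, d4, d5, d7, d9, d10, d13, d14, d15, d16} ∩ {d1, d2, d3, d4, d5, d8, d9, d10, d12, d15, d16} = {d1, d2, d3, d4, d5, d9, d10, d15, d16}
So ⟦tired singer⟧ = {d1, d2, d3, d4, d5, d9, d10, d15, d16}.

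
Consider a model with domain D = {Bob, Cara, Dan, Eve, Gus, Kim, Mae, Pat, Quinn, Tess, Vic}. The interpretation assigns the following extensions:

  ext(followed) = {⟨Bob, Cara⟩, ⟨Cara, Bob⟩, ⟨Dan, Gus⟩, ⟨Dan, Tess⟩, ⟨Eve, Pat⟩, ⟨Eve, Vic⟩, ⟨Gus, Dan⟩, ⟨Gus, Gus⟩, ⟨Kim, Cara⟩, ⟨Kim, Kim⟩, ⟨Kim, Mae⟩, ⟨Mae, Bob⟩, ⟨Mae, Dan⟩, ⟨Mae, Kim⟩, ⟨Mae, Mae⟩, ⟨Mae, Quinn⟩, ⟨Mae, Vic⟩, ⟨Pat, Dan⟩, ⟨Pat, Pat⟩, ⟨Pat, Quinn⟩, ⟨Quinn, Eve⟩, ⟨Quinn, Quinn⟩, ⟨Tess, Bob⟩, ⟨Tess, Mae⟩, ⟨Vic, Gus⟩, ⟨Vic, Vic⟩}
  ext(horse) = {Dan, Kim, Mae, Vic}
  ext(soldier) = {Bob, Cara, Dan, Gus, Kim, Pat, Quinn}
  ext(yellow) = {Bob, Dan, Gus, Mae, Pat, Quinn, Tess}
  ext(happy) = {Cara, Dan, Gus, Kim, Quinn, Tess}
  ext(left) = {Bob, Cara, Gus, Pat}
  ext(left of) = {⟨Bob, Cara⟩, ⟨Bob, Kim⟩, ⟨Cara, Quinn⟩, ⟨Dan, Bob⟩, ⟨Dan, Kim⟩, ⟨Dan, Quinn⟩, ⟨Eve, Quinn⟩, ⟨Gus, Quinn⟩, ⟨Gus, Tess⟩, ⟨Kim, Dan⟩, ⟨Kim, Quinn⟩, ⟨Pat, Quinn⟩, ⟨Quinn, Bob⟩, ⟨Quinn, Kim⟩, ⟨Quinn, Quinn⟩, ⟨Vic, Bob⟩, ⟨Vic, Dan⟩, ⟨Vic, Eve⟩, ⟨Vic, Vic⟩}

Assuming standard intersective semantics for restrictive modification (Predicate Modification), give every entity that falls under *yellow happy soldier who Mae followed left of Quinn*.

{Dan, Quinn}

⟦who Mae followed⟧ = {x : ⟨Mae, x⟩ ∈ ⟦followed⟧} = {Bob, Dan, Kim, Mae, Quinn, Vic}
⟦left of Quinn⟧ = {x : ⟨x, Quinn⟩ ∈ ⟦left of⟧} = {Cara, Dan, Eve, Gus, Kim, Pat, Quinn}
⟦soldier⟧ = {Bob, Cara, Dan, Gus, Kim, Pat, Quinn}
… ∩ ⟦who Mae followed⟧ = {Bob, Cara, Dan, Gus, Kim, Pat, Quinn} ∩ {Bob, Dan, Kim, Mae, Quinn, Vic} = {Bob, Dan, Kim, Quinn}
… ∩ ⟦left of Quinn⟧ = {Bob, Dan, Kim, Quinn} ∩ {Cara, Dan, Eve, Gus, Kim, Pat, Quinn} = {Dan, Kim, Quinn}
… ∩ ⟦yellow⟧ = {Dan, Kim, Quinn} ∩ {Bob, Dan, Gus, Mae, Pat, Quinn, Tess} = {Dan, Quinn}
… ∩ ⟦happy⟧ = {Dan, Quinn} ∩ {Cara, Dan, Gus, Kim, Quinn, Tess} = {Dan, Quinn}
So ⟦yellow happy soldier who Mae followed left of Quinn⟧ = {Dan, Quinn}.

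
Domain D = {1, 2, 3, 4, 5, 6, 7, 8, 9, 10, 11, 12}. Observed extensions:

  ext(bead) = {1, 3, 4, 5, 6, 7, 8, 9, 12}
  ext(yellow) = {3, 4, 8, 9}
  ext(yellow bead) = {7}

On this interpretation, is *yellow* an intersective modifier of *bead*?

⟦yellow⟧ ∩ ⟦bead⟧ = {3, 4, 8, 9} ∩ {1, 3, 4, 5, 6, 7, 8, 9, 12} = {3, 4, 8, 9}
Observed ⟦yellow bead⟧ = {7}.
These differ, so the modifier is not intersective in this model.

no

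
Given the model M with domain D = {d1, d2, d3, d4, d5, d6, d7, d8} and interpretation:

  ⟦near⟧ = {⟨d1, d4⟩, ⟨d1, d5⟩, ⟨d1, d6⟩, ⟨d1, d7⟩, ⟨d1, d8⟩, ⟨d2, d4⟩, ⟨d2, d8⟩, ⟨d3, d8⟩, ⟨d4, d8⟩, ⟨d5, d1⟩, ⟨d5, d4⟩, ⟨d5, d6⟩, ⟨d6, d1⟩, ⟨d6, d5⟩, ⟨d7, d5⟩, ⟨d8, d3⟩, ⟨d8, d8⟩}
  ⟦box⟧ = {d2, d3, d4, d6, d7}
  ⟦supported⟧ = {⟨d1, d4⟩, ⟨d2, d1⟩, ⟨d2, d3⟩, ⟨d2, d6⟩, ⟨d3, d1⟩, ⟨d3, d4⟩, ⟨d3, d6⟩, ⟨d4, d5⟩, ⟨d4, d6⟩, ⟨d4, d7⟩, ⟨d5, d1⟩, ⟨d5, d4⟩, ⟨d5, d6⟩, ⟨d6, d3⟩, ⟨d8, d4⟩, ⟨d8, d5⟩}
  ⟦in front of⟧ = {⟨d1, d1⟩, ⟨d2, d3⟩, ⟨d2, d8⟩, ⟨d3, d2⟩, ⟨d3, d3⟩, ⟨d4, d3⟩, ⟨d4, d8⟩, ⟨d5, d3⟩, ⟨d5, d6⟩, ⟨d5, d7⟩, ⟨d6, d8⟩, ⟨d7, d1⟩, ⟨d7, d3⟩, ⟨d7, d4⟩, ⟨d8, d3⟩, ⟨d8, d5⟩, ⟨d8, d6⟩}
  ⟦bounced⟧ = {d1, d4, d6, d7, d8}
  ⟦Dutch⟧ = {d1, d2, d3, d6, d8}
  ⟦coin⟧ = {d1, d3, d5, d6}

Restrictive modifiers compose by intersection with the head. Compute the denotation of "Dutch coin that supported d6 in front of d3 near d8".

{d3}

⟦that supported d6⟧ = {x : ⟨x, d6⟩ ∈ ⟦supported⟧} = {d2, d3, d4, d5}
⟦in front of d3⟧ = {x : ⟨x, d3⟩ ∈ ⟦in front of⟧} = {d2, d3, d4, d5, d7, d8}
⟦near d8⟧ = {x : ⟨x, d8⟩ ∈ ⟦near⟧} = {d1, d2, d3, d4, d8}
⟦coin⟧ = {d1, d3, d5, d6}
… ∩ ⟦that supported d6⟧ = {d1, d3, d5, d6} ∩ {d2, d3, d4, d5} = {d3, d5}
… ∩ ⟦in front of d3⟧ = {d3, d5} ∩ {d2, d3, d4, d5, d7, d8} = {d3, d5}
… ∩ ⟦near d8⟧ = {d3, d5} ∩ {d1, d2, d3, d4, d8} = {d3}
… ∩ ⟦Dutch⟧ = {d3} ∩ {d1, d2, d3, d6, d8} = {d3}
So ⟦Dutch coin that supported d6 in front of d3 near d8⟧ = {d3}.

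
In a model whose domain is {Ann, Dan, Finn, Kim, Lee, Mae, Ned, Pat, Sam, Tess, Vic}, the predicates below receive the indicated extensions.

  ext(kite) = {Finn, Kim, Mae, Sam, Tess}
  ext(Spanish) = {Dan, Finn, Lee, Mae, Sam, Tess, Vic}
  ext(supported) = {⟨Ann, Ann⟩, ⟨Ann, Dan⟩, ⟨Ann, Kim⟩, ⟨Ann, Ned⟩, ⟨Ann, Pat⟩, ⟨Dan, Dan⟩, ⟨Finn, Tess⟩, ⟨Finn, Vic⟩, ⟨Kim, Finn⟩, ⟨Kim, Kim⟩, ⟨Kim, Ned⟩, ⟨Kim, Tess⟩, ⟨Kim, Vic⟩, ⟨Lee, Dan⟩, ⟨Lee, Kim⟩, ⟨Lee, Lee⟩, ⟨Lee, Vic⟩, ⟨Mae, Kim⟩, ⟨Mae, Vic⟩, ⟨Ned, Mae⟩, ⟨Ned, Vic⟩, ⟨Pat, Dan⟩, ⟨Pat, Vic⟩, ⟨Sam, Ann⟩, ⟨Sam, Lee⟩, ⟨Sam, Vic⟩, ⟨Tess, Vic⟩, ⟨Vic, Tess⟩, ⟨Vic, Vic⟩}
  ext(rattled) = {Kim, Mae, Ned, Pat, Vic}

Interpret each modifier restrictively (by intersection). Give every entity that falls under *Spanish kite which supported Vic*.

{Finn, Mae, Sam, Tess}

⟦which supported Vic⟧ = {x : ⟨x, Vic⟩ ∈ ⟦supported⟧} = {Finn, Kim, Lee, Mae, Ned, Pat, Sam, Tess, Vic}
⟦kite⟧ = {Finn, Kim, Mae, Sam, Tess}
… ∩ ⟦which supported Vic⟧ = {Finn, Kim, Mae, Sam, Tess} ∩ {Finn, Kim, Lee, Mae, Ned, Pat, Sam, Tess, Vic} = {Finn, Kim, Mae, Sam, Tess}
… ∩ ⟦Spanish⟧ = {Finn, Kim, Mae, Sam, Tess} ∩ {Dan, Finn, Lee, Mae, Sam, Tess, Vic} = {Finn, Mae, Sam, Tess}
So ⟦Spanish kite which supported Vic⟧ = {Finn, Mae, Sam, Tess}.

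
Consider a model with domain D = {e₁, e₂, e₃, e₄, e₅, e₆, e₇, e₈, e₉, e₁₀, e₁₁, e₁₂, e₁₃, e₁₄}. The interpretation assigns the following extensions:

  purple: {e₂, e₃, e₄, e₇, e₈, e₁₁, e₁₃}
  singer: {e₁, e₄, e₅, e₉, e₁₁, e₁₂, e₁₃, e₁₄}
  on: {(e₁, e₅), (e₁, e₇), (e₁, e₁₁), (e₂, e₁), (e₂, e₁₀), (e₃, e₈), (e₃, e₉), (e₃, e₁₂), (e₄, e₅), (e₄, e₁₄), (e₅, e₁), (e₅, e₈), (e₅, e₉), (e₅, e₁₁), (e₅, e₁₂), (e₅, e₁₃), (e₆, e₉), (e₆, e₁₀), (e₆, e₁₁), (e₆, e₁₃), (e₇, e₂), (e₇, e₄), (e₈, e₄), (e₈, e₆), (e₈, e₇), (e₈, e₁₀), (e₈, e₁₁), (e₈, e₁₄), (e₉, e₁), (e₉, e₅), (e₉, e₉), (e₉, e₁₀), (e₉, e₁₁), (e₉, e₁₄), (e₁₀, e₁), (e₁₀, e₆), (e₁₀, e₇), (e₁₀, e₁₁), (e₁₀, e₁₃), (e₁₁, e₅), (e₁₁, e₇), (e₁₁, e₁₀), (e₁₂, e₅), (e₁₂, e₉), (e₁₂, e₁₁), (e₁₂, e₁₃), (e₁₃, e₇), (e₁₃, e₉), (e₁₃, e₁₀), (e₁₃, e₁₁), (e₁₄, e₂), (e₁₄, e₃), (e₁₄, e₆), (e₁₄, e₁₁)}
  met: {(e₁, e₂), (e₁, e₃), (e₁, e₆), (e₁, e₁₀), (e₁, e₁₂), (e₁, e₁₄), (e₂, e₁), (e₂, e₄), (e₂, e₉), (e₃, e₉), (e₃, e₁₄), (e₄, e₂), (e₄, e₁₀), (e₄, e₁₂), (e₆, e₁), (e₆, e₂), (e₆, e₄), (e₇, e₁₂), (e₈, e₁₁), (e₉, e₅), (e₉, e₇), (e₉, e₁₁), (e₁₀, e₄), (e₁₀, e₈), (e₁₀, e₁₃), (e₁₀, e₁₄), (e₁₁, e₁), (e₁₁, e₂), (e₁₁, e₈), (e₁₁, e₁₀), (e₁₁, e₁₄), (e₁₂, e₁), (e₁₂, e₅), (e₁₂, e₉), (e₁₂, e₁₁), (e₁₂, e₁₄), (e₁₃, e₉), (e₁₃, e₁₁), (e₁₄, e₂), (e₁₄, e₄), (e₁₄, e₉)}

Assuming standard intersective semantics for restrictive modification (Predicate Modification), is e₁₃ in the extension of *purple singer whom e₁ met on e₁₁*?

no

⟦whom e₁ met⟧ = {x : ⟨e₁, x⟩ ∈ ⟦met⟧} = {e₂, e₃, e₆, e₁₀, e₁₂, e₁₄}
⟦on e₁₁⟧ = {x : ⟨x, e₁₁⟩ ∈ ⟦on⟧} = {e₁, e₅, e₆, e₈, e₉, e₁₀, e₁₂, e₁₃, e₁₄}
⟦singer⟧ = {e₁, e₄, e₅, e₉, e₁₁, e₁₂, e₁₃, e₁₄}
… ∩ ⟦whom e₁ met⟧ = {e₁, e₄, e₅, e₉, e₁₁, e₁₂, e₁₃, e₁₄} ∩ {e₂, e₃, e₆, e₁₀, e₁₂, e₁₄} = {e₁₂, e₁₄}
… ∩ ⟦on e₁₁⟧ = {e₁₂, e₁₄} ∩ {e₁, e₅, e₆, e₈, e₉, e₁₀, e₁₂, e₁₃, e₁₄} = {e₁₂, e₁₄}
… ∩ ⟦purple⟧ = {e₁₂, e₁₄} ∩ {e₂, e₃, e₄, e₇, e₈, e₁₁, e₁₃} = ∅
⟦purple singer whom e₁ met on e₁₁⟧ = ∅; e₁₃ ∉ this set.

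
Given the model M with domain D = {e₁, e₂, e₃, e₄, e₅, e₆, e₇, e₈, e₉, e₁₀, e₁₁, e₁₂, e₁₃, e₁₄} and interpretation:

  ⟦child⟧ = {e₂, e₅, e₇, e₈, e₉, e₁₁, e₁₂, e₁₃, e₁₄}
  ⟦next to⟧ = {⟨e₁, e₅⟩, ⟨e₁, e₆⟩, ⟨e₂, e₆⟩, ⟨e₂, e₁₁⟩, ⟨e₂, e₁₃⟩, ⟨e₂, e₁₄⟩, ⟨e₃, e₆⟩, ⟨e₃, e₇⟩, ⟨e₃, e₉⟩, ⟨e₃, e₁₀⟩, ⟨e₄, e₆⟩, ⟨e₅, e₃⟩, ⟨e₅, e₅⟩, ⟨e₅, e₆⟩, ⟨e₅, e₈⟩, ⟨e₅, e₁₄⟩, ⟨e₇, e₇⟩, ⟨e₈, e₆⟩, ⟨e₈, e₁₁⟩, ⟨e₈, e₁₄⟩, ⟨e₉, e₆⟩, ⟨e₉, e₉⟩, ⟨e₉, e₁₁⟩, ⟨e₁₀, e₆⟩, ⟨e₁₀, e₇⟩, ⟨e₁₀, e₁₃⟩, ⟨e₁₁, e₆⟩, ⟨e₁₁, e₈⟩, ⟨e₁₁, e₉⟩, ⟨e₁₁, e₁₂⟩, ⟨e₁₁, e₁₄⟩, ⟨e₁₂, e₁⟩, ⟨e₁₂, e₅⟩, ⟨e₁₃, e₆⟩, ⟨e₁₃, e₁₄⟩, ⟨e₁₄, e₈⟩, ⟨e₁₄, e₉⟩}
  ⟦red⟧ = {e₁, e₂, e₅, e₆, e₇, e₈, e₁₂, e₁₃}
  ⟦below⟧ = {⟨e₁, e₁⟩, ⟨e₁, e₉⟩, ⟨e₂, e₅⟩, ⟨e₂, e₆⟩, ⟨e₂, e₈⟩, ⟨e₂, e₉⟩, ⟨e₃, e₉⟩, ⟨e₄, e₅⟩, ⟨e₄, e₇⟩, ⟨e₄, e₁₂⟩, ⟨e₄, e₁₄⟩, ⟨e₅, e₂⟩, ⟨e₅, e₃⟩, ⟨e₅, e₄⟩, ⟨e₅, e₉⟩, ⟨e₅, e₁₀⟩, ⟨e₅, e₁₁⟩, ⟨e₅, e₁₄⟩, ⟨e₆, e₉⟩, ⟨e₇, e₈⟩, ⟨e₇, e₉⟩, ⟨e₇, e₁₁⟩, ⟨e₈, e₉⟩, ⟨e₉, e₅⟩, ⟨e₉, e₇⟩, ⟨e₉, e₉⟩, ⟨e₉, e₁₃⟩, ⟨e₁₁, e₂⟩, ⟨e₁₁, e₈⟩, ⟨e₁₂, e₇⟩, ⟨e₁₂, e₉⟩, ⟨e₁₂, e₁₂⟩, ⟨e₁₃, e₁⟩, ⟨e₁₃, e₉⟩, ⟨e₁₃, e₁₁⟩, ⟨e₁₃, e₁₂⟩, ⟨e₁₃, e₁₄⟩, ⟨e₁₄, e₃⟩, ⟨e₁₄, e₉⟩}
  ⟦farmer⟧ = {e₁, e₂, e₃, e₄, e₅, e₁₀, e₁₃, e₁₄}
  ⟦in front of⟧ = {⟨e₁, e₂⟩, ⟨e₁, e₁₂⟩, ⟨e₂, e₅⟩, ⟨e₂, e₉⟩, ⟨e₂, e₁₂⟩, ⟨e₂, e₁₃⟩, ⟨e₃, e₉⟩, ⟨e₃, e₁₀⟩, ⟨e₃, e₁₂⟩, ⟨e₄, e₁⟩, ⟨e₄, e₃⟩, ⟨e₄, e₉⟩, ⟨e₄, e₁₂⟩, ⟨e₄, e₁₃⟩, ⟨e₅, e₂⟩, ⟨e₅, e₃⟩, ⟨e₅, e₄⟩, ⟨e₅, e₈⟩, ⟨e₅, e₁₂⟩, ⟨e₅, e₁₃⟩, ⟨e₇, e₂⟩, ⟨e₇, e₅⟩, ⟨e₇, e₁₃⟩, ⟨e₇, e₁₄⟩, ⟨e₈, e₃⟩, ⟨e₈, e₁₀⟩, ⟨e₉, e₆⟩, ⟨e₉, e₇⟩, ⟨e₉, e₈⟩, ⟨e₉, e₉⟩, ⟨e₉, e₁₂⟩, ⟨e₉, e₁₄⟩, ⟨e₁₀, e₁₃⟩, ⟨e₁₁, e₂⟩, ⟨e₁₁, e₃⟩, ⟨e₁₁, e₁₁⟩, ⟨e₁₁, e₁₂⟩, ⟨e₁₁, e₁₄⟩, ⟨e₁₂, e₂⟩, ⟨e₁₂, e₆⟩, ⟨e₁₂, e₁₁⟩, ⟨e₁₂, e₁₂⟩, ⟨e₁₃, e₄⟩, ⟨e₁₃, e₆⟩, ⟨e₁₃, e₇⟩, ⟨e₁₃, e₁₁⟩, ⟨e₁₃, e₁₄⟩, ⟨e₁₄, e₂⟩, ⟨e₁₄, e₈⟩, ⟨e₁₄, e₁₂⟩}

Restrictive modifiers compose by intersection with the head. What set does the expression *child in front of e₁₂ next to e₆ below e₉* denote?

{e₂, e₅, e₉}

⟦in front of e₁₂⟧ = {x : ⟨x, e₁₂⟩ ∈ ⟦in front of⟧} = {e₁, e₂, e₃, e₄, e₅, e₉, e₁₁, e₁₂, e₁₄}
⟦next to e₆⟧ = {x : ⟨x, e₆⟩ ∈ ⟦next to⟧} = {e₁, e₂, e₃, e₄, e₅, e₈, e₉, e₁₀, e₁₁, e₁₃}
⟦below e₉⟧ = {x : ⟨x, e₉⟩ ∈ ⟦below⟧} = {e₁, e₂, e₃, e₅, e₆, e₇, e₈, e₉, e₁₂, e₁₃, e₁₄}
⟦child⟧ = {e₂, e₅, e₇, e₈, e₉, e₁₁, e₁₂, e₁₃, e₁₄}
… ∩ ⟦in front of e₁₂⟧ = {e₂, e₅, e₇, e₈, e₉, e₁₁, e₁₂, e₁₃, e₁₄} ∩ {e₁, e₂, e₃, e₄, e₅, e₉, e₁₁, e₁₂, e₁₄} = {e₂, e₅, e₉, e₁₁, e₁₂, e₁₄}
… ∩ ⟦next to e₆⟧ = {e₂, e₅, e₉, e₁₁, e₁₂, e₁₄} ∩ {e₁, e₂, e₃, e₄, e₅, e₈, e₉, e₁₀, e₁₁, e₁₃} = {e₂, e₅, e₉, e₁₁}
… ∩ ⟦below e₉⟧ = {e₂, e₅, e₉, e₁₁} ∩ {e₁, e₂, e₃, e₅, e₆, e₇, e₈, e₉, e₁₂, e₁₃, e₁₄} = {e₂, e₅, e₉}
So ⟦child in front of e₁₂ next to e₆ below e₉⟧ = {e₂, e₅, e₉}.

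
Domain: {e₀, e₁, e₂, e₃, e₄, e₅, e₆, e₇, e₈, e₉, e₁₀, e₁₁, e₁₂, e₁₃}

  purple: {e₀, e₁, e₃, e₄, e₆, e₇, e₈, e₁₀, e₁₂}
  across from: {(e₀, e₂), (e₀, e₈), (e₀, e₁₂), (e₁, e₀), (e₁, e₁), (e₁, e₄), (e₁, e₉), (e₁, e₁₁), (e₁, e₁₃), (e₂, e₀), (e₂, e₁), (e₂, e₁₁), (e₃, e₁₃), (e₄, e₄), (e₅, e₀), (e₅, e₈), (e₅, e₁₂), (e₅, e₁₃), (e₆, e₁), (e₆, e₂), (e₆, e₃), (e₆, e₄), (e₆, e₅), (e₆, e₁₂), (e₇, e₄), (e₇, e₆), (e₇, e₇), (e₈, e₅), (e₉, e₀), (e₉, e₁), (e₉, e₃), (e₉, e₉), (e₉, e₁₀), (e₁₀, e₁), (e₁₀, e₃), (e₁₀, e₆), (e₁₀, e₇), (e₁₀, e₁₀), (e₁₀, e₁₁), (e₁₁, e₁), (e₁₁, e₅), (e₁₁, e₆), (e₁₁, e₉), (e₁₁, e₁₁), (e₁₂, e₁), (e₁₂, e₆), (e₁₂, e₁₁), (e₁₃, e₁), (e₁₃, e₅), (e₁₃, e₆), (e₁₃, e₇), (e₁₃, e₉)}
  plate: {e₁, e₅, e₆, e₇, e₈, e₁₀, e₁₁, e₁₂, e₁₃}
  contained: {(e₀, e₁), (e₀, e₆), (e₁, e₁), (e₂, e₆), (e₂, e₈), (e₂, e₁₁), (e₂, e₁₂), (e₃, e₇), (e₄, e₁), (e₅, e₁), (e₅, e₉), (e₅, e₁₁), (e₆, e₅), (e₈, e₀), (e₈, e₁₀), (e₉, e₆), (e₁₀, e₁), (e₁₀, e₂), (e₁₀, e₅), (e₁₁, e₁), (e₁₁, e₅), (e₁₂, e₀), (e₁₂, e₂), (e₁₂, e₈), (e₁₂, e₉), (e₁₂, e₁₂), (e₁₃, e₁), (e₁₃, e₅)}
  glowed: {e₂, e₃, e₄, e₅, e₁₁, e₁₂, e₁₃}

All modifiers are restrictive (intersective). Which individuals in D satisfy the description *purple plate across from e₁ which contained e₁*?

{e₁, e₁₀}

⟦across from e₁⟧ = {x : ⟨x, e₁⟩ ∈ ⟦across from⟧} = {e₁, e₂, e₆, e₉, e₁₀, e₁₁, e₁₂, e₁₃}
⟦which contained e₁⟧ = {x : ⟨x, e₁⟩ ∈ ⟦contained⟧} = {e₀, e₁, e₄, e₅, e₁₀, e₁₁, e₁₃}
⟦plate⟧ = {e₁, e₅, e₆, e₇, e₈, e₁₀, e₁₁, e₁₂, e₁₃}
… ∩ ⟦across from e₁⟧ = {e₁, e₅, e₆, e₇, e₈, e₁₀, e₁₁, e₁₂, e₁₃} ∩ {e₁, e₂, e₆, e₉, e₁₀, e₁₁, e₁₂, e₁₃} = {e₁, e₆, e₁₀, e₁₁, e₁₂, e₁₃}
… ∩ ⟦which contained e₁⟧ = {e₁, e₆, e₁₀, e₁₁, e₁₂, e₁₃} ∩ {e₀, e₁, e₄, e₅, e₁₀, e₁₁, e₁₃} = {e₁, e₁₀, e₁₁, e₁₃}
… ∩ ⟦purple⟧ = {e₁, e₁₀, e₁₁, e₁₃} ∩ {e₀, e₁, e₃, e₄, e₆, e₇, e₈, e₁₀, e₁₂} = {e₁, e₁₀}
So ⟦purple plate across from e₁ which contained e₁⟧ = {e₁, e₁₀}.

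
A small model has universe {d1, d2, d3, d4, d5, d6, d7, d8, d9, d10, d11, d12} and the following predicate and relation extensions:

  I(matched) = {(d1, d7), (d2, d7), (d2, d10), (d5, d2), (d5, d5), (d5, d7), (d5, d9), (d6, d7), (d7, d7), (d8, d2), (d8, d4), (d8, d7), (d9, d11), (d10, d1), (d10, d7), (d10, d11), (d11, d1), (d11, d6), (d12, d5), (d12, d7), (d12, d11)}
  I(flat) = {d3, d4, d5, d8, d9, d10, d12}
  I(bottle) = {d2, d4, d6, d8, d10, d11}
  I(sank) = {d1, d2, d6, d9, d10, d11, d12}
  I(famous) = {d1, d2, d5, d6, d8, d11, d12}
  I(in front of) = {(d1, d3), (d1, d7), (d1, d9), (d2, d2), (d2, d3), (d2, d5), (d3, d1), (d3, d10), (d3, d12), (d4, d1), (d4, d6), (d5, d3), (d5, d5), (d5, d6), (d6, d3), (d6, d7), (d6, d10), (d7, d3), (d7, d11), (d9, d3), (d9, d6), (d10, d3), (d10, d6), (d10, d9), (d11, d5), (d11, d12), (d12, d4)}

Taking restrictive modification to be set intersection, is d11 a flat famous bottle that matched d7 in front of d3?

⟦that matched d7⟧ = {x : ⟨x, d7⟩ ∈ ⟦matched⟧} = {d1, d2, d5, d6, d7, d8, d10, d12}
⟦in front of d3⟧ = {x : ⟨x, d3⟩ ∈ ⟦in front of⟧} = {d1, d2, d5, d6, d7, d9, d10}
⟦bottle⟧ = {d2, d4, d6, d8, d10, d11}
… ∩ ⟦that matched d7⟧ = {d2, d4, d6, d8, d10, d11} ∩ {d1, d2, d5, d6, d7, d8, d10, d12} = {d2, d6, d8, d10}
… ∩ ⟦in front of d3⟧ = {d2, d6, d8, d10} ∩ {d1, d2, d5, d6, d7, d9, d10} = {d2, d6, d10}
… ∩ ⟦flat⟧ = {d2, d6, d10} ∩ {d3, d4, d5, d8, d9, d10, d12} = {d10}
… ∩ ⟦famous⟧ = {d10} ∩ {d1, d2, d5, d6, d8, d11, d12} = ∅
⟦flat famous bottle that matched d7 in front of d3⟧ = ∅; d11 ∉ this set.

no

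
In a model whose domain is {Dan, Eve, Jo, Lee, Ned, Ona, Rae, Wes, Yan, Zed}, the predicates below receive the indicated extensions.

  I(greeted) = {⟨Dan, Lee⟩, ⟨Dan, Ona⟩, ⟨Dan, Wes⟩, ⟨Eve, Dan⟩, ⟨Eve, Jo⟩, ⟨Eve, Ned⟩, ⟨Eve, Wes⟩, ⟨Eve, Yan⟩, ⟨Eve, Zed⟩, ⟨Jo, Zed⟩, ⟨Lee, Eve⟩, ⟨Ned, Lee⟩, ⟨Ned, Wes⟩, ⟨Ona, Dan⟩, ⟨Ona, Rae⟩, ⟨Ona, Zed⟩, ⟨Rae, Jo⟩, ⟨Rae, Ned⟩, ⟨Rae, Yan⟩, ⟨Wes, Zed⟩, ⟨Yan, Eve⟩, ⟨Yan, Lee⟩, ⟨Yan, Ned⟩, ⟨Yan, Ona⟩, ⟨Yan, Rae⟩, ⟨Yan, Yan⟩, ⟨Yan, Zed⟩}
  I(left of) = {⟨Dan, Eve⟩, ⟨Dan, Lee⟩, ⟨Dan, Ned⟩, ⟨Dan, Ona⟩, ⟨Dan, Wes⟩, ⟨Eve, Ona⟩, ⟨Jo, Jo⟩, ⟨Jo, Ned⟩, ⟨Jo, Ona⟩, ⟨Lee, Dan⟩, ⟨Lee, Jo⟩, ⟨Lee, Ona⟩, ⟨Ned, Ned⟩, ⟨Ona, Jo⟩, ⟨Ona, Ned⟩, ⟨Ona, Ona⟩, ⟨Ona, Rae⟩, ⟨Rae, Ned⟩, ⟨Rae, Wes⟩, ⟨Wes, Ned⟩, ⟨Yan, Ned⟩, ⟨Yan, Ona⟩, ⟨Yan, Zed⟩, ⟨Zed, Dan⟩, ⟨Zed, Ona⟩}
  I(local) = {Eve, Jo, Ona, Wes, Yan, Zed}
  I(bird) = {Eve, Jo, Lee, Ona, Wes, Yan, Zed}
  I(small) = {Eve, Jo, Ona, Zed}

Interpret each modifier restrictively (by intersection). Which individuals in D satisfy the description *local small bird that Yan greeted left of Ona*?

{Eve, Ona, Zed}

⟦that Yan greeted⟧ = {x : ⟨Yan, x⟩ ∈ ⟦greeted⟧} = {Eve, Lee, Ned, Ona, Rae, Yan, Zed}
⟦left of Ona⟧ = {x : ⟨x, Ona⟩ ∈ ⟦left of⟧} = {Dan, Eve, Jo, Lee, Ona, Yan, Zed}
⟦bird⟧ = {Eve, Jo, Lee, Ona, Wes, Yan, Zed}
… ∩ ⟦that Yan greeted⟧ = {Eve, Jo, Lee, Ona, Wes, Yan, Zed} ∩ {Eve, Lee, Ned, Ona, Rae, Yan, Zed} = {Eve, Lee, Ona, Yan, Zed}
… ∩ ⟦left of Ona⟧ = {Eve, Lee, Ona, Yan, Zed} ∩ {Dan, Eve, Jo, Lee, Ona, Yan, Zed} = {Eve, Lee, Ona, Yan, Zed}
… ∩ ⟦local⟧ = {Eve, Lee, Ona, Yan, Zed} ∩ {Eve, Jo, Ona, Wes, Yan, Zed} = {Eve, Ona, Yan, Zed}
… ∩ ⟦small⟧ = {Eve, Ona, Yan, Zed} ∩ {Eve, Jo, Ona, Zed} = {Eve, Ona, Zed}
So ⟦local small bird that Yan greeted left of Ona⟧ = {Eve, Ona, Zed}.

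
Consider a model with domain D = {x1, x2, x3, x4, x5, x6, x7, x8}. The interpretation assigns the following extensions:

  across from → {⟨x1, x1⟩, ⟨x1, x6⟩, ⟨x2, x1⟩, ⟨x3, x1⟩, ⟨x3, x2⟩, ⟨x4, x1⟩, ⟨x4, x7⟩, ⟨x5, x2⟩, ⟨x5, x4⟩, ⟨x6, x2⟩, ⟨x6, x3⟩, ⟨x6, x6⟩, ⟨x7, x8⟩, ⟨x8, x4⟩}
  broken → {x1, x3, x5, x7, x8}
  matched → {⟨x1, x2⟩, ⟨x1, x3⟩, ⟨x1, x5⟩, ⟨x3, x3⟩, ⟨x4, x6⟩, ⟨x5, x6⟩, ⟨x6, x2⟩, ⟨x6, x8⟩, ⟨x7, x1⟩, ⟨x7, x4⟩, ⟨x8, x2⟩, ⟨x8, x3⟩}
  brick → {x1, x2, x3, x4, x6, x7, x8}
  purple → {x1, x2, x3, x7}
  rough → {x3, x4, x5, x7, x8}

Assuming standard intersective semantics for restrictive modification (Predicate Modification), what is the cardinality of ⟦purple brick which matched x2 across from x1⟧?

1

⟦which matched x2⟧ = {x : ⟨x, x2⟩ ∈ ⟦matched⟧} = {x1, x6, x8}
⟦across from x1⟧ = {x : ⟨x, x1⟩ ∈ ⟦across from⟧} = {x1, x2, x3, x4}
⟦brick⟧ = {x1, x2, x3, x4, x6, x7, x8}
… ∩ ⟦which matched x2⟧ = {x1, x2, x3, x4, x6, x7, x8} ∩ {x1, x6, x8} = {x1, x6, x8}
… ∩ ⟦across from x1⟧ = {x1, x6, x8} ∩ {x1, x2, x3, x4} = {x1}
… ∩ ⟦purple⟧ = {x1} ∩ {x1, x2, x3, x7} = {x1}
⟦purple brick which matched x2 across from x1⟧ = {x1}, so the cardinality is 1.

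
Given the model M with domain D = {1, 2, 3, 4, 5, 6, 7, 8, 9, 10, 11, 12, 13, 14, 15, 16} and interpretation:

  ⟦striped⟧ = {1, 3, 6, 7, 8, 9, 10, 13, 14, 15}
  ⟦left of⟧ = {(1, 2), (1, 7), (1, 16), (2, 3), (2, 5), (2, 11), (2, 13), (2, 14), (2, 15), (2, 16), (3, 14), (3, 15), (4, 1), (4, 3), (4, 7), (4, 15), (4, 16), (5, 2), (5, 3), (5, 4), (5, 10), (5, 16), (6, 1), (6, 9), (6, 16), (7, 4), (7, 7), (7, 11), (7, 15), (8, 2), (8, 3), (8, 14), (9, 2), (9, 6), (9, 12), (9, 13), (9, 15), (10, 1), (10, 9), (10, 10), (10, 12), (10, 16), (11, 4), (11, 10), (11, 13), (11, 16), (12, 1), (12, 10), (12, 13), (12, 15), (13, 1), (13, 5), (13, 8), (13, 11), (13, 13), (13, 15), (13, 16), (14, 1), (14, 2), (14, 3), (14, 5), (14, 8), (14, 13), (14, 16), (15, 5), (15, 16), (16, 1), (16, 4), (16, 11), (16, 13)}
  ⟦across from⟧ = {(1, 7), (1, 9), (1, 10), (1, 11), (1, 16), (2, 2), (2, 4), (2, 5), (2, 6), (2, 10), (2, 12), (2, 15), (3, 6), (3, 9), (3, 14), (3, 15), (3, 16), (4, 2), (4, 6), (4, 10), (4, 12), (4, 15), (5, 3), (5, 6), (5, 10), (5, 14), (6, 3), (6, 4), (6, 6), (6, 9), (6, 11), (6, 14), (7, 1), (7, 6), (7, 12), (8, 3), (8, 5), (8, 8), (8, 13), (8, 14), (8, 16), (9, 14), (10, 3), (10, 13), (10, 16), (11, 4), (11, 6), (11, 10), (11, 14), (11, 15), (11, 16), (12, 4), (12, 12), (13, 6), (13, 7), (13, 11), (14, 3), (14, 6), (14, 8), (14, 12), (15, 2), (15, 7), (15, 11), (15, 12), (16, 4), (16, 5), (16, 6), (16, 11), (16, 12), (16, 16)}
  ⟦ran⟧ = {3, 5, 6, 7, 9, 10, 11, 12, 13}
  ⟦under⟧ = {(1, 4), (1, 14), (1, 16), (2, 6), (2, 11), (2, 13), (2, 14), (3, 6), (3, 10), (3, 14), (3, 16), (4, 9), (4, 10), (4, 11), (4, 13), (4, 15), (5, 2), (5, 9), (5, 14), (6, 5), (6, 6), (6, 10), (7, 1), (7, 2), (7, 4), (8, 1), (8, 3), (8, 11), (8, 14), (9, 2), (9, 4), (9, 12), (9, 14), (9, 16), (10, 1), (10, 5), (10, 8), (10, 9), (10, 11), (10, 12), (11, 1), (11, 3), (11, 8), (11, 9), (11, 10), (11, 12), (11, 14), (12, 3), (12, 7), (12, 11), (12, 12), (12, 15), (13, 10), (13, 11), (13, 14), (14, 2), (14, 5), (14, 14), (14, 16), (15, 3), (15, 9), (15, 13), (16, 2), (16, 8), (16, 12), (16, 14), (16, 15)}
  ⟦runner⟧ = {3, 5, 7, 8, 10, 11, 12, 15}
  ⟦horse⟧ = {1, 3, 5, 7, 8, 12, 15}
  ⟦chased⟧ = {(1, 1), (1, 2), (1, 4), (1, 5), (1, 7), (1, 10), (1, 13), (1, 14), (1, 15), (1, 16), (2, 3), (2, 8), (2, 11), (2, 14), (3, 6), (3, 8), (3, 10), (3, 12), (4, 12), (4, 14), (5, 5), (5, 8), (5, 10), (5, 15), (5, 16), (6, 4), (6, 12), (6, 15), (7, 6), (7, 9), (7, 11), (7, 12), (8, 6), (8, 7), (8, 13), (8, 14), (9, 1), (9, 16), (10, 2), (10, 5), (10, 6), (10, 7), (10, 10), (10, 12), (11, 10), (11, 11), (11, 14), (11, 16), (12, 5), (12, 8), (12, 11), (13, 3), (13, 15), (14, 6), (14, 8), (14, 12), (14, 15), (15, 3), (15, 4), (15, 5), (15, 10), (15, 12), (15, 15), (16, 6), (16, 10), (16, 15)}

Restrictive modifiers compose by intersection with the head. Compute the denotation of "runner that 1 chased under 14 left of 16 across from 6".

{5}

⟦that 1 chased⟧ = {x : ⟨1, x⟩ ∈ ⟦chased⟧} = {1, 2, 4, 5, 7, 10, 13, 14, 15, 16}
⟦under 14⟧ = {x : ⟨x, 14⟩ ∈ ⟦under⟧} = {1, 2, 3, 5, 8, 9, 11, 13, 14, 16}
⟦left of 16⟧ = {x : ⟨x, 16⟩ ∈ ⟦left of⟧} = {1, 2, 4, 5, 6, 10, 11, 13, 14, 15}
⟦across from 6⟧ = {x : ⟨x, 6⟩ ∈ ⟦across from⟧} = {2, 3, 4, 5, 6, 7, 11, 13, 14, 16}
⟦runner⟧ = {3, 5, 7, 8, 10, 11, 12, 15}
… ∩ ⟦that 1 chased⟧ = {3, 5, 7, 8, 10, 11, 12, 15} ∩ {1, 2, 4, 5, 7, 10, 13, 14, 15, 16} = {5, 7, 10, 15}
… ∩ ⟦under 14⟧ = {5, 7, 10, 15} ∩ {1, 2, 3, 5, 8, 9, 11, 13, 14, 16} = {5}
… ∩ ⟦left of 16⟧ = {5} ∩ {1, 2, 4, 5, 6, 10, 11, 13, 14, 15} = {5}
… ∩ ⟦across from 6⟧ = {5} ∩ {2, 3, 4, 5, 6, 7, 11, 13, 14, 16} = {5}
So ⟦runner that 1 chased under 14 left of 16 across from 6⟧ = {5}.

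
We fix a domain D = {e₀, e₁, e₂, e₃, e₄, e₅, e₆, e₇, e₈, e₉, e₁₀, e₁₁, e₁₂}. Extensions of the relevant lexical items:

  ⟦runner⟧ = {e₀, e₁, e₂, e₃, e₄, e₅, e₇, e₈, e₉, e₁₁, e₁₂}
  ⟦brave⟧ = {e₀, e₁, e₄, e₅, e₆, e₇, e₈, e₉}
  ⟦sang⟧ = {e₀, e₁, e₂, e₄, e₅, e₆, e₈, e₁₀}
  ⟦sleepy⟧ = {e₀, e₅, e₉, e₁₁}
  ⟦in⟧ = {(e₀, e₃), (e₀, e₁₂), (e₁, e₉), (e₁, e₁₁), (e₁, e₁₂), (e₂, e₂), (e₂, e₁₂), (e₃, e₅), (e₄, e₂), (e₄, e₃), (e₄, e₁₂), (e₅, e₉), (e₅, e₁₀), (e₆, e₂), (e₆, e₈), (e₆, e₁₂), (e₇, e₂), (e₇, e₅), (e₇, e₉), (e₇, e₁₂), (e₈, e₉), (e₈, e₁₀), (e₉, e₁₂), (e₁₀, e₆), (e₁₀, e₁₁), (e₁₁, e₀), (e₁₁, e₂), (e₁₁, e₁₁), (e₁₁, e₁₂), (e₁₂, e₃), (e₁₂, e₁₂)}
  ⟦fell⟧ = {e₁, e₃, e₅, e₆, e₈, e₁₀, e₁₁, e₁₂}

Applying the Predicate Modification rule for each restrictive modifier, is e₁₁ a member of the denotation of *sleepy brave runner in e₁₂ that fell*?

⟦in e₁₂⟧ = {x : ⟨x, e₁₂⟩ ∈ ⟦in⟧} = {e₀, e₁, e₂, e₄, e₆, e₇, e₉, e₁₁, e₁₂}
⟦that fell⟧ = ⟦fell⟧ = {e₁, e₃, e₅, e₆, e₈, e₁₀, e₁₁, e₁₂}
⟦runner⟧ = {e₀, e₁, e₂, e₃, e₄, e₅, e₇, e₈, e₉, e₁₁, e₁₂}
… ∩ ⟦in e₁₂⟧ = {e₀, e₁, e₂, e₃, e₄, e₅, e₇, e₈, e₉, e₁₁, e₁₂} ∩ {e₀, e₁, e₂, e₄, e₆, e₇, e₉, e₁₁, e₁₂} = {e₀, e₁, e₂, e₄, e₇, e₉, e₁₁, e₁₂}
… ∩ ⟦that fell⟧ = {e₀, e₁, e₂, e₄, e₇, e₉, e₁₁, e₁₂} ∩ {e₁, e₃, e₅, e₆, e₈, e₁₀, e₁₁, e₁₂} = {e₁, e₁₁, e₁₂}
… ∩ ⟦sleepy⟧ = {e₁, e₁₁, e₁₂} ∩ {e₀, e₅, e₉, e₁₁} = {e₁₁}
… ∩ ⟦brave⟧ = {e₁₁} ∩ {e₀, e₁, e₄, e₅, e₆, e₇, e₈, e₉} = ∅
⟦sleepy brave runner in e₁₂ that fell⟧ = ∅; e₁₁ ∉ this set.

no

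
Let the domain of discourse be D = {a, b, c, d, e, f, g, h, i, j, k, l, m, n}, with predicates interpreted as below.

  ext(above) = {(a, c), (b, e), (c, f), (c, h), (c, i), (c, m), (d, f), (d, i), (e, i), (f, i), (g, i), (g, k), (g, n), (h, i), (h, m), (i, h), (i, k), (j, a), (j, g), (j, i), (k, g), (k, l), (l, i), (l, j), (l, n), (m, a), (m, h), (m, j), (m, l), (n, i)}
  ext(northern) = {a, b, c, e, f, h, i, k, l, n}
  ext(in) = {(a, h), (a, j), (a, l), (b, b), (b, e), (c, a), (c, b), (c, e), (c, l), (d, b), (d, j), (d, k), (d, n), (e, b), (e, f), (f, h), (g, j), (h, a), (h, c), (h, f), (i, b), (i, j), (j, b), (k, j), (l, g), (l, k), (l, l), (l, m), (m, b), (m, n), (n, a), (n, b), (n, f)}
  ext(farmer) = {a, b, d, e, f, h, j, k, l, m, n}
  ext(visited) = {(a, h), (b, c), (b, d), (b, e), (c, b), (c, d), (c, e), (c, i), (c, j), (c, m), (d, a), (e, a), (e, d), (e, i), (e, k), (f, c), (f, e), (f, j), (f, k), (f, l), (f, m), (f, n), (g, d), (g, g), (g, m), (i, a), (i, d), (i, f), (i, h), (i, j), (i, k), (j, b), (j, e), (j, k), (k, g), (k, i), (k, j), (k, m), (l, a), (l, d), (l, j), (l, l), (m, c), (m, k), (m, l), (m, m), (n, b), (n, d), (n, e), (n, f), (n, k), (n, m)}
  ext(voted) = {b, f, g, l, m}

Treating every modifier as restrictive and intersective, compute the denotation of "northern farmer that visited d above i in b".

{e, n}

⟦that visited d⟧ = {x : ⟨x, d⟩ ∈ ⟦visited⟧} = {b, c, e, g, i, l, n}
⟦above i⟧ = {x : ⟨x, i⟩ ∈ ⟦above⟧} = {c, d, e, f, g, h, j, l, n}
⟦in b⟧ = {x : ⟨x, b⟩ ∈ ⟦in⟧} = {b, c, d, e, i, j, m, n}
⟦farmer⟧ = {a, b, d, e, f, h, j, k, l, m, n}
… ∩ ⟦that visited d⟧ = {a, b, d, e, f, h, j, k, l, m, n} ∩ {b, c, e, g, i, l, n} = {b, e, l, n}
… ∩ ⟦above i⟧ = {b, e, l, n} ∩ {c, d, e, f, g, h, j, l, n} = {e, l, n}
… ∩ ⟦in b⟧ = {e, l, n} ∩ {b, c, d, e, i, j, m, n} = {e, n}
… ∩ ⟦northern⟧ = {e, n} ∩ {a, b, c, e, f, h, i, k, l, n} = {e, n}
So ⟦northern farmer that visited d above i in b⟧ = {e, n}.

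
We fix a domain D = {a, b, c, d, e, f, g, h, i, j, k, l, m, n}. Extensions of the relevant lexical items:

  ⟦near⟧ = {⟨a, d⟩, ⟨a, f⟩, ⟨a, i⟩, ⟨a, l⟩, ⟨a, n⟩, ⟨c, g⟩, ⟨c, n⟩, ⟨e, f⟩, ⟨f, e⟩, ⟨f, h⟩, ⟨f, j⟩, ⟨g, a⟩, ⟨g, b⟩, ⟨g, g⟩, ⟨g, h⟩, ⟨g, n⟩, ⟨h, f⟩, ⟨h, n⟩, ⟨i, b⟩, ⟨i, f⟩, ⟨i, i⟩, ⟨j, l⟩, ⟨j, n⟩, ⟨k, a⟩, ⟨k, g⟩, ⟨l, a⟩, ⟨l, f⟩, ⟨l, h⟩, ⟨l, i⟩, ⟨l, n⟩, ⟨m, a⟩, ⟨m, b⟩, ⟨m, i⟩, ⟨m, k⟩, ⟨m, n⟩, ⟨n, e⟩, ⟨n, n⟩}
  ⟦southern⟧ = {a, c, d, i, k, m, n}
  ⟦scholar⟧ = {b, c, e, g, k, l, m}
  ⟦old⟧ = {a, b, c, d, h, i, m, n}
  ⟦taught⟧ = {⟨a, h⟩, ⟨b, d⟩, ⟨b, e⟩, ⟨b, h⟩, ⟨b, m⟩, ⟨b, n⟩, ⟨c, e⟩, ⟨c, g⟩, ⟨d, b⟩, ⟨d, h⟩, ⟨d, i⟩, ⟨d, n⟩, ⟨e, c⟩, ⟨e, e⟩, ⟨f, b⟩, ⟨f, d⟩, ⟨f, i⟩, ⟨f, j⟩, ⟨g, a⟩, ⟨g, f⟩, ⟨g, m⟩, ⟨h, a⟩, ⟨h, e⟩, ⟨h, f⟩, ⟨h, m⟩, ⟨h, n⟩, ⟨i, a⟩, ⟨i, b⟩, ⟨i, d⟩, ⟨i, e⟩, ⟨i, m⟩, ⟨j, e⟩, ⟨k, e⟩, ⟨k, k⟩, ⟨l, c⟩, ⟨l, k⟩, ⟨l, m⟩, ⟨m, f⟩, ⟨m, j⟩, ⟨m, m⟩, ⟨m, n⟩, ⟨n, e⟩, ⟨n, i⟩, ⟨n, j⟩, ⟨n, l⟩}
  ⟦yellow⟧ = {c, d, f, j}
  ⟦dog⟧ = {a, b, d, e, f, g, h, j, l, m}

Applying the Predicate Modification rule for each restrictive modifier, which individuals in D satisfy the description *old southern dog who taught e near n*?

⟦who taught e⟧ = {x : ⟨x, e⟩ ∈ ⟦taught⟧} = {b, c, e, h, i, j, k, n}
⟦near n⟧ = {x : ⟨x, n⟩ ∈ ⟦near⟧} = {a, c, g, h, j, l, m, n}
⟦dog⟧ = {a, b, d, e, f, g, h, j, l, m}
… ∩ ⟦who taught e⟧ = {a, b, d, e, f, g, h, j, l, m} ∩ {b, c, e, h, i, j, k, n} = {b, e, h, j}
… ∩ ⟦near n⟧ = {b, e, h, j} ∩ {a, c, g, h, j, l, m, n} = {h, j}
… ∩ ⟦old⟧ = {h, j} ∩ {a, b, c, d, h, i, m, n} = {h}
… ∩ ⟦southern⟧ = {h} ∩ {a, c, d, i, k, m, n} = ∅
So ⟦old southern dog who taught e near n⟧ = {}.

{}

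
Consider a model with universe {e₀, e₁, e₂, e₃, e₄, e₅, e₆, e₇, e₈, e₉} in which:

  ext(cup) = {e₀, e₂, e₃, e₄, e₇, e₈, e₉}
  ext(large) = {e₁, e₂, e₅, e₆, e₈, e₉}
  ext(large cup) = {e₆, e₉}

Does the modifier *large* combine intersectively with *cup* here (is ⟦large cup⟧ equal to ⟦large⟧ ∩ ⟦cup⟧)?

no

⟦large⟧ ∩ ⟦cup⟧ = {e₁, e₂, e₅, e₆, e₈, e₉} ∩ {e₀, e₂, e₃, e₄, e₇, e₈, e₉} = {e₂, e₈, e₉}
Observed ⟦large cup⟧ = {e₆, e₉}.
These differ, so the modifier is not intersective in this model.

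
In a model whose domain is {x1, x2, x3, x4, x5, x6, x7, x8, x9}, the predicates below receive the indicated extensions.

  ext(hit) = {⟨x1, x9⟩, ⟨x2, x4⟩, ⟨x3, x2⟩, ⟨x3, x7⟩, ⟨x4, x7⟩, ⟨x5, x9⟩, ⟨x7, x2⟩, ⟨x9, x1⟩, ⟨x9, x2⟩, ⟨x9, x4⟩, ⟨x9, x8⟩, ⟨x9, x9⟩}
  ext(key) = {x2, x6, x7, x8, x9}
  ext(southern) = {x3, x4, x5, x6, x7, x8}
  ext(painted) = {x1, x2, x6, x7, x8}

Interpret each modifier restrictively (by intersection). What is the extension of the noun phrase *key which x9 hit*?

⟦which x9 hit⟧ = {x : ⟨x9, x⟩ ∈ ⟦hit⟧} = {x1, x2, x4, x8, x9}
⟦key⟧ = {x2, x6, x7, x8, x9}
… ∩ ⟦which x9 hit⟧ = {x2, x6, x7, x8, x9} ∩ {x1, x2, x4, x8, x9} = {x2, x8, x9}
So ⟦key which x9 hit⟧ = {x2, x8, x9}.

{x2, x8, x9}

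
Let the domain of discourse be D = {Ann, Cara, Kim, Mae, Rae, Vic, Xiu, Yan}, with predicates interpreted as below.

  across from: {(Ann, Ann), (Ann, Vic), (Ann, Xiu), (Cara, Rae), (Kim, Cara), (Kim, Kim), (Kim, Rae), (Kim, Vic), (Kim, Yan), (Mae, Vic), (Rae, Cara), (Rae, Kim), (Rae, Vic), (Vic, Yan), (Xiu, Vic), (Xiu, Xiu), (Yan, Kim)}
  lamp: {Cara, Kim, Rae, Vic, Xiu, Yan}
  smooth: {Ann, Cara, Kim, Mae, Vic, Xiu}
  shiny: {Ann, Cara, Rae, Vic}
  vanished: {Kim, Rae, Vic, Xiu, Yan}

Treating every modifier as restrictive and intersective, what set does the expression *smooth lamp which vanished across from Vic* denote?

{Kim, Xiu}

⟦which vanished⟧ = ⟦vanished⟧ = {Kim, Rae, Vic, Xiu, Yan}
⟦across from Vic⟧ = {x : ⟨x, Vic⟩ ∈ ⟦across from⟧} = {Ann, Kim, Mae, Rae, Xiu}
⟦lamp⟧ = {Cara, Kim, Rae, Vic, Xiu, Yan}
… ∩ ⟦which vanished⟧ = {Cara, Kim, Rae, Vic, Xiu, Yan} ∩ {Kim, Rae, Vic, Xiu, Yan} = {Kim, Rae, Vic, Xiu, Yan}
… ∩ ⟦across from Vic⟧ = {Kim, Rae, Vic, Xiu, Yan} ∩ {Ann, Kim, Mae, Rae, Xiu} = {Kim, Rae, Xiu}
… ∩ ⟦smooth⟧ = {Kim, Rae, Xiu} ∩ {Ann, Cara, Kim, Mae, Vic, Xiu} = {Kim, Xiu}
So ⟦smooth lamp which vanished across from Vic⟧ = {Kim, Xiu}.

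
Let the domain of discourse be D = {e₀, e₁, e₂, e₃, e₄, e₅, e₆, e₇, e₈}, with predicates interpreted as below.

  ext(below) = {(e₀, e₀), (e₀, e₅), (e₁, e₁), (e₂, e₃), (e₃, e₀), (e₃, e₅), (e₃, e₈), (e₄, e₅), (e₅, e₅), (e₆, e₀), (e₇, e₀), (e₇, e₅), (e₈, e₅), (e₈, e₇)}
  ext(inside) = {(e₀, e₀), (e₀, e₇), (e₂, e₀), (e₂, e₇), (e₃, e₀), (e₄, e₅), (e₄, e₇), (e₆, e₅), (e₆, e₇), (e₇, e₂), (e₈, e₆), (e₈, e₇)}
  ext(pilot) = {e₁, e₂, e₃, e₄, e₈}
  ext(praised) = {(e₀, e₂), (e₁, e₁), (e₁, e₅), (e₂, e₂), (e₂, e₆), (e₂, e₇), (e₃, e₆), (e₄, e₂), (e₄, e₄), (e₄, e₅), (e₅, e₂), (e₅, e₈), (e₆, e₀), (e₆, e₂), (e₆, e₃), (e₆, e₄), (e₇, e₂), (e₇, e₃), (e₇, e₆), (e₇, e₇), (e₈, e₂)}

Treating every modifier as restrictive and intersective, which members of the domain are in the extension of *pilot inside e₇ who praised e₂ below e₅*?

⟦inside e₇⟧ = {x : ⟨x, e₇⟩ ∈ ⟦inside⟧} = {e₀, e₂, e₄, e₆, e₈}
⟦who praised e₂⟧ = {x : ⟨x, e₂⟩ ∈ ⟦praised⟧} = {e₀, e₂, e₄, e₅, e₆, e₇, e₈}
⟦below e₅⟧ = {x : ⟨x, e₅⟩ ∈ ⟦below⟧} = {e₀, e₃, e₄, e₅, e₇, e₈}
⟦pilot⟧ = {e₁, e₂, e₃, e₄, e₈}
… ∩ ⟦inside e₇⟧ = {e₁, e₂, e₃, e₄, e₈} ∩ {e₀, e₂, e₄, e₆, e₈} = {e₂, e₄, e₈}
… ∩ ⟦who praised e₂⟧ = {e₂, e₄, e₈} ∩ {e₀, e₂, e₄, e₅, e₆, e₇, e₈} = {e₂, e₄, e₈}
… ∩ ⟦below e₅⟧ = {e₂, e₄, e₈} ∩ {e₀, e₃, e₄, e₅, e₇, e₈} = {e₄, e₈}
So ⟦pilot inside e₇ who praised e₂ below e₅⟧ = {e₄, e₈}.

{e₄, e₈}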